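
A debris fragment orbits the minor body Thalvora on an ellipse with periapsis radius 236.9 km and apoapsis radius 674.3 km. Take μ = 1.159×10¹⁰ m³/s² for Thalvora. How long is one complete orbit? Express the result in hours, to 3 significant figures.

T ≈ 4.99 hours

Semi-major axis a = (r_p + r_a)/2 = (236.90 + 674.30)/2 = 455.60 km = 4.556×10⁵ m.
By Kepler's third law T = 2π√(a³/μ) = 2π × 2.856×10³ = 1.795×10⁴ s.
= 4.986 hours.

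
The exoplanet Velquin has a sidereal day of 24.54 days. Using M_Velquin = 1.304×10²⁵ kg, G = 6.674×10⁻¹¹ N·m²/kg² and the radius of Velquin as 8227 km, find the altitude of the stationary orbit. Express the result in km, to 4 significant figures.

h_sync ≈ 4.545×10⁵ km

μ = GM = 6.674×10⁻¹¹ × 1.304×10²⁵ = 8.703×10¹⁴ m³/s².
T = 24.54 days = 2.120×10⁶ s.
A synchronous orbit has period T, so by Kepler's third law a = (μT²/4π²)^(1/3).
μT²/4π² = 8.703×10¹⁴ × (2.120×10⁶)² / 39.48 = 9.910×10²⁵ m³.
a = 4.628×10⁸ m = 4.6276×10⁵ km.
Altitude h = a − R = 4.6276×10⁵ − 8227 = 4.5454×10⁵ km.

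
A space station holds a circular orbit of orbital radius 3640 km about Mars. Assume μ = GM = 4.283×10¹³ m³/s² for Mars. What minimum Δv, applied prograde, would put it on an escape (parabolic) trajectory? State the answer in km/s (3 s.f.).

Δv ≈ 1.42 km/s

r = 3640 km = 3.640×10⁶ m.
Circular speed v_c = √(μ/r) = 3430 m/s.
Escape speed v_esc = √(2μ/r) = √2 × v_c = 4851 m/s.
Δv = v_esc − v_c = 1421 m/s = 1.421 km/s.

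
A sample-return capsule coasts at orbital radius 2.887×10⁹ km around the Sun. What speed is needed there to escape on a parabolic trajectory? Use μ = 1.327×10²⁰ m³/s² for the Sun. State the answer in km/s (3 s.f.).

v_esc ≈ 9.59 km/s

r = 2.887×10⁹ km = 2.887×10¹² m.
Escape speed v_esc = √(2μ/r) = √(2 × 1.327×10²⁰ / 2.887×10¹²) = √(9.193×10⁷) = 9588 m/s.
= 9.588 km/s.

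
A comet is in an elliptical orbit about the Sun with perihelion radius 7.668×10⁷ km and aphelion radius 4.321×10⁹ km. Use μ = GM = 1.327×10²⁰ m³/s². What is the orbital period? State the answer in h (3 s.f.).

T ≈ 494000 h

Semi-major axis a = (r_p + r_a)/2 = (7.6680×10⁷ + 4.3210×10⁹)/2 = 2.1988×10⁹ km = 2.199×10¹² m.
By Kepler's third law T = 2π√(a³/μ) = 2π × 2.830×10⁸ = 1.778×10⁹ s.
= 4.940×10⁵ h.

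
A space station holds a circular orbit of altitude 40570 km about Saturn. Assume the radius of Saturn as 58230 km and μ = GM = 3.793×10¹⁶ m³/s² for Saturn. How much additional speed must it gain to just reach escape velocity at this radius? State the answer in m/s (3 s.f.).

r = 58230 + 40570 = 98800 km = 9.8800×10⁷ m.
Circular speed v_c = √(μ/r) = 19590 m/s.
Escape speed v_esc = √(2μ/r) = √2 × v_c = 27710 m/s.
Δv = v_esc − v_c = 8116 m/s.

Δv ≈ 8120 m/s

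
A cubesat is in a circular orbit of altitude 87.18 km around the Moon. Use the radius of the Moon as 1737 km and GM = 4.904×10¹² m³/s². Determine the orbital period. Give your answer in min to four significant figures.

r = 1737 + 87.18 = 1824.2 km = 1.8242×10⁶ m.
Kepler's third law: T = 2π√(r³/μ) = 2π√((1.824×10⁶)³ / 4.904×10¹²).
r³/μ = 1.238×10⁶ s², so T = 2π × 1.113×10³ = 6.990×10³ s.
Converting: 6.990×10³ s ÷ 60.00 = 116.5 min.

T ≈ 116.5 min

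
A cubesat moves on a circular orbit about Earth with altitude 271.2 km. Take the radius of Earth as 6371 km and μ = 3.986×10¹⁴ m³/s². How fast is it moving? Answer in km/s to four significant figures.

v ≈ 7.747 km/s

r = 6371 + 271.2 = 6642.2 km = 6.6422×10⁶ m.
For a circular orbit v = √(μ/r) = √(3.986×10¹⁴ / 6.642×10⁶) = √(6.001×10⁷) = 7747 m/s.
That is 7.747 km/s.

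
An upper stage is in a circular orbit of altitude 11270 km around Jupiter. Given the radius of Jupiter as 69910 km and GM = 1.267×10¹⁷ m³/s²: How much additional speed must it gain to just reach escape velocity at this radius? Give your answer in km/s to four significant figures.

Δv ≈ 16.36 km/s

r = 69910 + 11270 = 81180 km = 8.1180×10⁷ m.
Circular speed v_c = √(μ/r) = 39510 m/s.
Escape speed v_esc = √(2μ/r) = √2 × v_c = 55870 m/s.
Δv = v_esc − v_c = 16360 m/s = 16.36 km/s.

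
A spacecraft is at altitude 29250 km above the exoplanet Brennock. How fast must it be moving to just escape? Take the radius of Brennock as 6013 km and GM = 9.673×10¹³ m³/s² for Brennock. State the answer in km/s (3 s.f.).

v_esc ≈ 2.34 km/s

r = 6013 + 29250 = 35263 km = 3.5263×10⁷ m.
Escape speed v_esc = √(2μ/r) = √(2 × 9.673×10¹³ / 3.526×10⁷) = √(5.486×10⁶) = 2342 m/s.
= 2.342 km/s.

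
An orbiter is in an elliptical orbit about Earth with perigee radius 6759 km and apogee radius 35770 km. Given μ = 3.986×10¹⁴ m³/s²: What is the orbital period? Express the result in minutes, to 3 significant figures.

T ≈ 514 minutes

Semi-major axis a = (r_p + r_a)/2 = (6759.0 + 35770)/2 = 21264 km = 2.126×10⁷ m.
By Kepler's third law T = 2π√(a³/μ) = 2π × 4.911×10³ = 3.086×10⁴ s.
= 514.3 minutes.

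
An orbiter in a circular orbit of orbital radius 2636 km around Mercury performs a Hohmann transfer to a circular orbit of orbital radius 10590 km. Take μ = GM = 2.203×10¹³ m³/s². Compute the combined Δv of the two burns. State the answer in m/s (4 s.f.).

Δv_total ≈ 1299 m/s

r₁ = 2636 km = 2.636×10⁶ m.
r₂ = 10590 km = 1.059×10⁷ m.
Transfer ellipse a_t = (r₁ + r₂)/2 = 6.613×10⁶ m.
At r₁: circular v_c1 = √(μ/r₁) = 2891 m/s; transfer-periherm v_p = √[μ(2/r₁ − 1/a_t)] = 3658 m/s.
Δv₁ = v_p − v_c1 = 767.4 m/s.
At r₂: circular v_c2 = √(μ/r₂) = 1442 m/s; transfer-apoherm v_a = √[μ(2/r₂ − 1/a_t)] = 910.6 m/s.
Δv₂ = v_c2 − v_a = 531.7 m/s.
Total Δv = Δv₁ + Δv₂ = 1299 m/s.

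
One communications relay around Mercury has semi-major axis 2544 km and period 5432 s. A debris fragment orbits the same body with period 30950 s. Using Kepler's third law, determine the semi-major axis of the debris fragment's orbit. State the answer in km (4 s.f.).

a₂ ≈ 8116 km

Kepler's third law: a³ ∝ T², so a₂ = a₁ (T₂/T₁)^(2/3).
T₂/T₁ = 5.698, (T₂/T₁)^(2/3) = 3.190.
a₂ = 2544 × 3.190 = 8116 km.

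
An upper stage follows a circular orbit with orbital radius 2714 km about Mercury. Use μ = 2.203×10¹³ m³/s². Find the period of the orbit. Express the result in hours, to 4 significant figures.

T ≈ 1.663 hours

r = 2714 km = 2.714×10⁶ m.
Kepler's third law: T = 2π√(r³/μ) = 2π√((2.714×10⁶)³ / 2.203×10¹³).
r³/μ = 9.074×10⁵ s², so T = 2π × 9.526×10² = 5.985×10³ s.
Converting: 5.985×10³ s ÷ 3600 = 1.663 hours.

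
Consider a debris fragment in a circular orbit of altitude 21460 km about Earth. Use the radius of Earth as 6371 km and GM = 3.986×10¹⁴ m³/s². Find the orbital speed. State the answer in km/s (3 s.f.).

r = 6371 + 21460 = 27831 km = 2.7831×10⁷ m.
For a circular orbit v = √(μ/r) = √(3.986×10¹⁴ / 2.783×10⁷) = √(1.432×10⁷) = 3784 m/s.
That is 3.784 km/s.

v ≈ 3.78 km/s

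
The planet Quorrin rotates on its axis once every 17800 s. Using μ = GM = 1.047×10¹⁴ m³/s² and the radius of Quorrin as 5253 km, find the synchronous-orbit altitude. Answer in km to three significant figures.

h_sync ≈ 4180 km

A synchronous orbit has period T, so by Kepler's third law a = (μT²/4π²)^(1/3).
μT²/4π² = 1.047×10¹⁴ × (1.780×10⁴)² / 39.48 = 8.403×10²⁰ m³.
a = 9.436×10⁶ m = 9436.5 km.
Altitude h = a − R = 9436.5 − 5253 = 4183.5 km.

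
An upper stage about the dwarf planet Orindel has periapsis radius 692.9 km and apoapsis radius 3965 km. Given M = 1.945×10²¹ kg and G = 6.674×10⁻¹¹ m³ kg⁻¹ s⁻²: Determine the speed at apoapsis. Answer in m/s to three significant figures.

μ = GM = 6.674×10⁻¹¹ × 1.945×10²¹ = 1.298×10¹¹ m³/s².
Semi-major axis a = (r_p + r_a)/2 = 2328.9 km = 2.329×10⁶ m.
Vis-viva: v² = μ(2/r − 1/a) = 1.298×10¹¹ × (5.044×10⁻⁷ − 4.294×10⁻⁷) = 9.740×10³ m²/s².
v = 98.69 m/s.

v ≈ 98.7 m/s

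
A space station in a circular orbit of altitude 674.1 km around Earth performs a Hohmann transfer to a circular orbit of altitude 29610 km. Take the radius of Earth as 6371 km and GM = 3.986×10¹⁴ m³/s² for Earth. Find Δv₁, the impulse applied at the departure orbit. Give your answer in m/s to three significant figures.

r₁ = 6371 + 674.1 = 7045.1 km = 7.0451×10⁶ m.
r₂ = 6371 + 29610 = 35981 km = 3.5981×10⁷ m.
Transfer ellipse a_t = (r₁ + r₂)/2 = 2.151×10⁷ m.
At r₁: circular v_c1 = √(μ/r₁) = 7522 m/s; transfer-perigee v_p = √[μ(2/r₁ − 1/a_t)] = 9728 m/s.
Δv₁ = v_p − v_c1 = 2206 m/s.

Δv ≈ 2210 m/s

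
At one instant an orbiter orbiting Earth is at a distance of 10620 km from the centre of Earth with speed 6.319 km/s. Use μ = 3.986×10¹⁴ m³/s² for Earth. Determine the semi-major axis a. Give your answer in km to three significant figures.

r = 1.062×10⁷ m.
Vis-viva rearranged: 1/a = 2/r − v²/μ = 1.883×10⁻⁷ − 1.002×10⁻⁷ = 8.815×10⁻⁸ m⁻¹.
a = 1.134×10⁷ m = 11344 km.

a ≈ 11300 km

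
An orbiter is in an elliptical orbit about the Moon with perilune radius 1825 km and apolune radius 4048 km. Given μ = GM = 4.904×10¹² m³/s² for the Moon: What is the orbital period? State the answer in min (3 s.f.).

Semi-major axis a = (r_p + r_a)/2 = (1825.0 + 4048.0)/2 = 2936.5 km = 2.936×10⁶ m.
By Kepler's third law T = 2π√(a³/μ) = 2π × 2.272×10³ = 1.428×10⁴ s.
= 238.0 min.

T ≈ 238 min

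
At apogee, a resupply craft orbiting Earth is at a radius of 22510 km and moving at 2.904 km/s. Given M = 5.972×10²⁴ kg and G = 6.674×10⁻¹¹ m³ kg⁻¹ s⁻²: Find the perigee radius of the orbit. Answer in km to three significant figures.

μ = GM = 6.674×10⁻¹¹ × 5.972×10²⁴ = 3.986×10¹⁴ m³/s².
r_a = 2.251×10⁷ m.
Specific energy ε = v²/2 − μ/r = -1.349×10⁷ J/kg, so a = −μ/(2ε) = 1.477×10⁷ m.
The apsides satisfy r_p + r_a = 2a, so the perigee radius is 2a − r_a = 7.036×10⁶ m = 7036.1 km.

perigee radius ≈ 7040 km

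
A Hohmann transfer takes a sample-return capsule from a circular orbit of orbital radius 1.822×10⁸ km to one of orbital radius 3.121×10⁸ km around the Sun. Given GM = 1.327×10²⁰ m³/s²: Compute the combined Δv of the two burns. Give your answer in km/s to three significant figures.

r₁ = 1.822×10⁸ km = 1.822×10¹¹ m.
r₂ = 3.121×10⁸ km = 3.121×10¹¹ m.
Transfer ellipse a_t = (r₁ + r₂)/2 = 2.472×10¹¹ m.
At r₁: circular v_c1 = √(μ/r₁) = 26990 m/s; transfer-perihelion v_p = √[μ(2/r₁ − 1/a_t)] = 30330 m/s.
Δv₁ = v_p − v_c1 = 3339 m/s.
At r₂: circular v_c2 = √(μ/r₂) = 20620 m/s; transfer-aphelion v_a = √[μ(2/r₂ − 1/a_t)] = 17700 m/s.
Δv₂ = v_c2 − v_a = 2916 m/s.
Total Δv = Δv₁ + Δv₂ = 6255 m/s = 6.255 km/s.

Δv_total ≈ 6.26 km/s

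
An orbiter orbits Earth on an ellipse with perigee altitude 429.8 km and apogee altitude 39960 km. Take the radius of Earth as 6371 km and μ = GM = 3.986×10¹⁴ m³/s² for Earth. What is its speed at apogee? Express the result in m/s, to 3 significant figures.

r_p = 6371 + 429.8 = 6800.8 km = 6.8008×10⁶ m.
r_a = 6371 + 39960 = 46331 km = 4.6331×10⁷ m.
Semi-major axis a = (r_p + r_a)/2 = 26566 km = 2.657×10⁷ m.
Vis-viva: v² = μ(2/r − 1/a) = 3.986×10¹⁴ × (4.317×10⁻⁸ − 3.764×10⁻⁸) = 2.202×10⁶ m²/s².
v = 1484 m/s.

v ≈ 1480 m/s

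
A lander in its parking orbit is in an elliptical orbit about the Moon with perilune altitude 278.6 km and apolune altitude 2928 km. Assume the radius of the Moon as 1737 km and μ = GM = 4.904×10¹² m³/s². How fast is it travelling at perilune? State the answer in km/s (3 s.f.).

r_p = 1737 + 278.6 = 2015.6 km = 2.0156×10⁶ m.
r_a = 1737 + 2928 = 4665.0 km = 4.6650×10⁶ m.
Semi-major axis a = (r_p + r_a)/2 = 3340.3 km = 3.340×10⁶ m.
Vis-viva: v² = μ(2/r − 1/a) = 4.904×10¹² × (9.923×10⁻⁷ − 2.994×10⁻⁷) = 3.398×10⁶ m²/s².
v = 1843 m/s = 1.843 km/s.

v ≈ 1.84 km/s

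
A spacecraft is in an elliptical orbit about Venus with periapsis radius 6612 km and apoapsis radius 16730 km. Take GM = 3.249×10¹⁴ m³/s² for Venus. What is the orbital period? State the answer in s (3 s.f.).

T ≈ 13900 s

Semi-major axis a = (r_p + r_a)/2 = (6612.0 + 16730)/2 = 11671 km = 1.167×10⁷ m.
By Kepler's third law T = 2π√(a³/μ) = 2π × 2.212×10³ = 1.390×10⁴ s.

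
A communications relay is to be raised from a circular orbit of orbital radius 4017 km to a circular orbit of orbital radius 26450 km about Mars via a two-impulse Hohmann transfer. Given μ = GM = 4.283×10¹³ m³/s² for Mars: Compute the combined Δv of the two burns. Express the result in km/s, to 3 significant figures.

Δv_total ≈ 1.66 km/s

r₁ = 4017 km = 4.017×10⁶ m.
r₂ = 26450 km = 2.645×10⁷ m.
Transfer ellipse a_t = (r₁ + r₂)/2 = 1.523×10⁷ m.
At r₁: circular v_c1 = √(μ/r₁) = 3265 m/s; transfer-periapsis v_p = √[μ(2/r₁ − 1/a_t)] = 4303 m/s.
Δv₁ = v_p − v_c1 = 1037 m/s.
At r₂: circular v_c2 = √(μ/r₂) = 1273 m/s; transfer-apoapsis v_a = √[μ(2/r₂ − 1/a_t)] = 653.4 m/s.
Δv₂ = v_c2 − v_a = 619.1 m/s.
Total Δv = Δv₁ + Δv₂ = 1656 m/s = 1.656 km/s.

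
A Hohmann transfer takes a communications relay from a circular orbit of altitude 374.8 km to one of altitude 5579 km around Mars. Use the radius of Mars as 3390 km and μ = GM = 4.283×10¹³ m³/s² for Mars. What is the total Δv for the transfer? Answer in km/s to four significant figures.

r₁ = 3390 + 374.8 = 3764.8 km = 3.7648×10⁶ m.
r₂ = 3390 + 5579 = 8969.0 km = 8.9690×10⁶ m.
Transfer ellipse a_t = (r₁ + r₂)/2 = 6.367×10⁶ m.
At r₁: circular v_c1 = √(μ/r₁) = 3373 m/s; transfer-periapsis v_p = √[μ(2/r₁ − 1/a_t)] = 4003 m/s.
Δv₁ = v_p − v_c1 = 630.3 m/s.
At r₂: circular v_c2 = √(μ/r₂) = 2185 m/s; transfer-apoapsis v_a = √[μ(2/r₂ − 1/a_t)] = 1680 m/s.
Δv₂ = v_c2 − v_a = 504.9 m/s.
Total Δv = Δv₁ + Δv₂ = 1135 m/s = 1.135 km/s.

Δv_total ≈ 1.135 km/s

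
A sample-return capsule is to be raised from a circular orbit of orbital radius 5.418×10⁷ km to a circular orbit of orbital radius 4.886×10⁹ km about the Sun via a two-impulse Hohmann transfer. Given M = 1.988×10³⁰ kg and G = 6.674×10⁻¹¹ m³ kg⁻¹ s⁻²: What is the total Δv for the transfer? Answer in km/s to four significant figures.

μ = GM = 6.674×10⁻¹¹ × 1.988×10³⁰ = 1.327×10²⁰ m³/s².
r₁ = 5.418×10⁷ km = 5.418×10¹⁰ m.
r₂ = 4.886×10⁹ km = 4.886×10¹² m.
Transfer ellipse a_t = (r₁ + r₂)/2 = 2.470×10¹² m.
At r₁: circular v_c1 = √(μ/r₁) = 49490 m/s; transfer-perihelion v_p = √[μ(2/r₁ − 1/a_t)] = 69600 m/s.
Δv₁ = v_p − v_c1 = 20110 m/s.
At r₂: circular v_c2 = √(μ/r₂) = 5211 m/s; transfer-aphelion v_a = √[μ(2/r₂ − 1/a_t)] = 771.8 m/s.
Δv₂ = v_c2 − v_a = 4439 m/s.
Total Δv = Δv₁ + Δv₂ = 24550 m/s = 24.55 km/s.

Δv_total ≈ 24.55 km/s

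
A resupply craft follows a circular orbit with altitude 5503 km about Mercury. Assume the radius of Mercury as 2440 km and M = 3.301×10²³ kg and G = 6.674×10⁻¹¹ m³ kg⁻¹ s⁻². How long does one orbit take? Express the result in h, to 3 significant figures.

T ≈ 8.32 h

μ = GM = 6.674×10⁻¹¹ × 3.301×10²³ = 2.203×10¹³ m³/s².
r = 2440 + 5503 = 7943.0 km = 7.9430×10⁶ m.
Kepler's third law: T = 2π√(r³/μ) = 2π√((7.943×10⁶)³ / 2.203×10¹³).
r³/μ = 2.275×10⁷ s², so T = 2π × 4.769×10³ = 2.997×10⁴ s.
Converting: 2.997×10⁴ s ÷ 3600 = 8.324 h.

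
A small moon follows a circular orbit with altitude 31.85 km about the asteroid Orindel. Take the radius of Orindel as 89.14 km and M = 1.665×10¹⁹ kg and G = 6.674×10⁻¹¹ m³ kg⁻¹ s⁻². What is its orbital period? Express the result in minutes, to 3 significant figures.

T ≈ 132 minutes

μ = GM = 6.674×10⁻¹¹ × 1.665×10¹⁹ = 1.111×10⁹ m³/s².
r = 89.14 + 31.85 = 120.99 km = 1.2099×10⁵ m.
Kepler's third law: T = 2π√(r³/μ) = 2π√((1.210×10⁵)³ / 1.111×10⁹).
r³/μ = 1.594×10⁶ s², so T = 2π × 1.262×10³ = 7.932×10³ s.
Converting: 7.932×10³ s ÷ 60.00 = 132.2 minutes.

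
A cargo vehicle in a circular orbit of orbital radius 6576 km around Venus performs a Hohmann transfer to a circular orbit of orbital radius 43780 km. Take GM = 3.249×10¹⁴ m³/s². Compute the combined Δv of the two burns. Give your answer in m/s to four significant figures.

Δv_total ≈ 3572 m/s

r₁ = 6576 km = 6.576×10⁶ m.
r₂ = 43780 km = 4.378×10⁷ m.
Transfer ellipse a_t = (r₁ + r₂)/2 = 2.518×10⁷ m.
At r₁: circular v_c1 = √(μ/r₁) = 7029 m/s; transfer-periapsis v_p = √[μ(2/r₁ − 1/a_t)] = 9269 m/s.
Δv₁ = v_p − v_c1 = 2240 m/s.
At r₂: circular v_c2 = √(μ/r₂) = 2724 m/s; transfer-apoapsis v_a = √[μ(2/r₂ − 1/a_t)] = 1392 m/s.
Δv₂ = v_c2 − v_a = 1332 m/s.
Total Δv = Δv₁ + Δv₂ = 3572 m/s.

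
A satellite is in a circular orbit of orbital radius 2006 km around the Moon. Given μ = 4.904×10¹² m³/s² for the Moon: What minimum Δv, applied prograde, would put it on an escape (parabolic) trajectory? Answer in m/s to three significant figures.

Δv ≈ 648 m/s

r = 2006 km = 2.006×10⁶ m.
Circular speed v_c = √(μ/r) = 1564 m/s.
Escape speed v_esc = √(2μ/r) = √2 × v_c = 2211 m/s.
Δv = v_esc − v_c = 647.6 m/s.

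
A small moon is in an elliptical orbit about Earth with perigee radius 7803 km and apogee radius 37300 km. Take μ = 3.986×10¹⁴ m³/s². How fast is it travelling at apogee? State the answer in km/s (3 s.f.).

v ≈ 1.92 km/s

Semi-major axis a = (r_p + r_a)/2 = 22552 km = 2.255×10⁷ m.
Vis-viva: v² = μ(2/r − 1/a) = 3.986×10¹⁴ × (5.362×10⁻⁸ − 4.434×10⁻⁸) = 3.698×10⁶ m²/s².
v = 1923 m/s = 1.923 km/s.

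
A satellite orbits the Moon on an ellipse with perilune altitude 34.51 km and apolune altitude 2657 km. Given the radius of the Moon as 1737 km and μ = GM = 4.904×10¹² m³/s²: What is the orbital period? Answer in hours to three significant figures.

r_p = 1737 + 34.51 = 1771.5 km = 1.7715×10⁶ m.
r_a = 1737 + 2657 = 4394.0 km = 4.3940×10⁶ m.
Semi-major axis a = (r_p + r_a)/2 = (1771.5 + 4394.0)/2 = 3082.8 km = 3.083×10⁶ m.
By Kepler's third law T = 2π√(a³/μ) = 2π × 2.444×10³ = 1.536×10⁴ s.
= 4.266 hours.

T ≈ 4.27 hours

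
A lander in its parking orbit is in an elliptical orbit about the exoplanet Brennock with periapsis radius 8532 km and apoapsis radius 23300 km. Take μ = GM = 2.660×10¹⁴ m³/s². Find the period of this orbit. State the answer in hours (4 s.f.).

Semi-major axis a = (r_p + r_a)/2 = (8532.0 + 23300)/2 = 15916 km = 1.592×10⁷ m.
By Kepler's third law T = 2π√(a³/μ) = 2π × 3.893×10³ = 2.446×10⁴ s.
= 6.795 hours.

T ≈ 6.795 hours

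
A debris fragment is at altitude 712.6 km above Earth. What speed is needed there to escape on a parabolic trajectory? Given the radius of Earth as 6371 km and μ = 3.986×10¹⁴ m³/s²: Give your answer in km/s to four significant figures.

r = 6371 + 712.6 = 7083.6 km = 7.0836×10⁶ m.
Escape speed v_esc = √(2μ/r) = √(2 × 3.986×10¹⁴ / 7.084×10⁶) = √(1.125×10⁸) = 10610 m/s.
= 10.61 km/s.

v_esc ≈ 10.61 km/s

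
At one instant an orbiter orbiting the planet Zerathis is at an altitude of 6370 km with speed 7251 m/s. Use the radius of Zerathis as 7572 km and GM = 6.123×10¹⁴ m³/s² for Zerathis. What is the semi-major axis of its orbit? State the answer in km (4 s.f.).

a ≈ 17370 km

r = 7572 + 6370 = 13942 km = 1.394×10⁷ m.
Specific orbital energy ε = v²/2 − μ/r = (7251)²/2 − 6.123×10¹⁴/1.394×10⁷ = -1.763×10⁷ J/kg.
Since ε = −μ/(2a), a = −μ/(2ε) = 1.737×10⁷ m = 17366 km.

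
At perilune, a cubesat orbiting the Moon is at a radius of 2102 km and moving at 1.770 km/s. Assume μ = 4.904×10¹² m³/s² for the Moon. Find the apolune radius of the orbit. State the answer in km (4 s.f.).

apolune radius ≈ 4295 km

r_p = 2.102×10⁶ m.
Specific energy ε = v²/2 − μ/r = -7.666×10⁵ J/kg, so a = −μ/(2ε) = 3.199×10⁶ m.
The apsides satisfy r_p + r_a = 2a, so the apolune radius is 2a − r_p = 4.295×10⁶ m = 4295.4 km.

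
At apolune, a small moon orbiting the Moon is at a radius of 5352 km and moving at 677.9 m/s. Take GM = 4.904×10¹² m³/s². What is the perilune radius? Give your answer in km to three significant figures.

r_a = 5.352×10⁶ m.
Specific energy ε = v²/2 − μ/r = -6.865×10⁵ J/kg, so a = −μ/(2ε) = 3.572×10⁶ m.
The apsides satisfy r_p + r_a = 2a, so the perilune radius is 2a − r_a = 1.791×10⁶ m = 1791.3 km.

perilune radius ≈ 1790 km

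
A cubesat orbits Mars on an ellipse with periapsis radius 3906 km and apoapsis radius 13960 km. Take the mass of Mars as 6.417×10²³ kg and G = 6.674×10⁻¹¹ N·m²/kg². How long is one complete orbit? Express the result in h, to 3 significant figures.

μ = GM = 6.674×10⁻¹¹ × 6.417×10²³ = 4.283×10¹³ m³/s².
Semi-major axis a = (r_p + r_a)/2 = (3906.0 + 13960)/2 = 8933.0 km = 8.933×10⁶ m.
By Kepler's third law T = 2π√(a³/μ) = 2π × 4.080×10³ = 2.563×10⁴ s.
= 7.121 h.

T ≈ 7.12 h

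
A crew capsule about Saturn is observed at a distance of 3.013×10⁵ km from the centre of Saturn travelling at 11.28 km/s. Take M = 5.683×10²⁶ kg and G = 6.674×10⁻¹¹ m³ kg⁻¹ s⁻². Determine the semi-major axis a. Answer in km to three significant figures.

a ≈ 3.05×10⁵ km

μ = GM = 6.674×10⁻¹¹ × 5.683×10²⁶ = 3.793×10¹⁶ m³/s².
r = 3.013×10⁸ m.
Specific orbital energy ε = v²/2 − μ/r = (11280)²/2 − 3.793×10¹⁶/3.013×10⁸ = -6.226×10⁷ J/kg.
Since ε = −μ/(2a), a = −μ/(2ε) = 3.046×10⁸ m = 3.0458×10⁵ km.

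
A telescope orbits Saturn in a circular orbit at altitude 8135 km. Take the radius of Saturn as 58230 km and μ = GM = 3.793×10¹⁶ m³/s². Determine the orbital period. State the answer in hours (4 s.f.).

T ≈ 4.845 hours

r = 58230 + 8135 = 66365 km = 6.6365×10⁷ m.
Kepler's third law: T = 2π√(r³/μ) = 2π√((6.636×10⁷)³ / 3.793×10¹⁶).
r³/μ = 7.706×10⁶ s², so T = 2π × 2.776×10³ = 1.744×10⁴ s.
Converting: 1.744×10⁴ s ÷ 3600 = 4.845 hours.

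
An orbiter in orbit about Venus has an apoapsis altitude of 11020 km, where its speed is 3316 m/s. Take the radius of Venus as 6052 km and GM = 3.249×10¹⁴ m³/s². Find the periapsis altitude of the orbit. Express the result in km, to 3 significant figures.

r_a = 6052 + 11020 = 17072 km = 1.707×10⁷ m.
Specific energy ε = v²/2 − μ/r = -1.353×10⁷ J/kg, so a = −μ/(2ε) = 1.200×10⁷ m.
The apsides satisfy r_p + r_a = 2a, so the periapsis radius is 2a − r_a = 6.936×10⁶ m = 6935.6 km.
Periapsis altitude = 6935.6 − 6052 = 883.57 km.

periapsis altitude ≈ 884 km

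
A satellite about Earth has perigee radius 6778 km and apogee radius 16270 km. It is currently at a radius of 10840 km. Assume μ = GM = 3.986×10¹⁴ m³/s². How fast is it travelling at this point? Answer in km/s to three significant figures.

v ≈ 6.24 km/s

Semi-major axis a = (r_p + r_a)/2 = 11524 km = 1.152×10⁷ m.
Vis-viva: v² = μ(2/r − 1/a) = 3.986×10¹⁴ × (1.845×10⁻⁷ − 8.678×10⁻⁸) = 3.895×10⁷ m²/s².
v = 6241 m/s = 6.241 km/s.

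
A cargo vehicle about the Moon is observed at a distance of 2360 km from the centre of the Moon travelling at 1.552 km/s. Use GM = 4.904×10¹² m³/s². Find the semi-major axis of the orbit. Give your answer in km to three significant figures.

r = 2.360×10⁶ m.
Specific orbital energy ε = v²/2 − μ/r = (1552)²/2 − 4.904×10¹²/2.360×10⁶ = -8.736×10⁵ J/kg.
Since ε = −μ/(2a), a = −μ/(2ε) = 2.807×10⁶ m = 2806.7 km.

a ≈ 2810 km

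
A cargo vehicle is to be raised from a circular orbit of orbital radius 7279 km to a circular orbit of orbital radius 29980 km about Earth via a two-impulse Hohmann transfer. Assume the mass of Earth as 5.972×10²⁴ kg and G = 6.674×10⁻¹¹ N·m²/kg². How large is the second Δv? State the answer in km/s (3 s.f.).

Δv ≈ 1.37 km/s

μ = GM = 6.674×10⁻¹¹ × 5.972×10²⁴ = 3.986×10¹⁴ m³/s².
r₁ = 7279 km = 7.279×10⁶ m.
r₂ = 29980 km = 2.998×10⁷ m.
Transfer ellipse a_t = (r₁ + r₂)/2 = 1.863×10⁷ m.
At r₁: circular v_c1 = √(μ/r₁) = 7400 m/s; transfer-perigee v_p = √[μ(2/r₁ − 1/a_t)] = 9387 m/s.
At r₂: circular v_c2 = √(μ/r₂) = 3646 m/s; transfer-apogee v_a = √[μ(2/r₂ − 1/a_t)] = 2279 m/s.
Δv₂ = v_c2 − v_a = 1367 m/s.
= 1.367 km/s.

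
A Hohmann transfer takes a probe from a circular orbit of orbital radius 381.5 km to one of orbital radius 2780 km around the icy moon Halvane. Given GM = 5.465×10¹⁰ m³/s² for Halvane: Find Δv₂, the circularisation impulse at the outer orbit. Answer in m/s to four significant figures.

r₁ = 381.5 km = 3.815×10⁵ m.
r₂ = 2780 km = 2.780×10⁶ m.
Transfer ellipse a_t = (r₁ + r₂)/2 = 1.581×10⁶ m.
At r₁: circular v_c1 = √(μ/r₁) = 378.5 m/s; transfer-periapsis v_p = √[μ(2/r₁ − 1/a_t)] = 501.9 m/s.
At r₂: circular v_c2 = √(μ/r₂) = 140.2 m/s; transfer-apoapsis v_a = √[μ(2/r₂ − 1/a_t)] = 68.88 m/s.
Δv₂ = v_c2 − v_a = 71.33 m/s.

Δv ≈ 71.33 m/s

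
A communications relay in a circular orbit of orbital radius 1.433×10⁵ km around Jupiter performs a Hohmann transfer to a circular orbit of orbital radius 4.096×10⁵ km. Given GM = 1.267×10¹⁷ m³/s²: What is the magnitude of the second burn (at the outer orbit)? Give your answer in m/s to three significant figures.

Δv ≈ 4930 m/s

r₁ = 1.433×10⁵ km = 1.433×10⁸ m.
r₂ = 4.096×10⁵ km = 4.096×10⁸ m.
Transfer ellipse a_t = (r₁ + r₂)/2 = 2.764×10⁸ m.
At r₁: circular v_c1 = √(μ/r₁) = 29730 m/s; transfer-perijove v_p = √[μ(2/r₁ − 1/a_t)] = 36190 m/s.
At r₂: circular v_c2 = √(μ/r₂) = 17590 m/s; transfer-apojove v_a = √[μ(2/r₂ − 1/a_t)] = 12660 m/s.
Δv₂ = v_c2 − v_a = 4925 m/s.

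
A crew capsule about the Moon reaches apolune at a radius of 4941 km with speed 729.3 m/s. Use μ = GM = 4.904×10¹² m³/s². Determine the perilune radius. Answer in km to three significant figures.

perilune radius ≈ 1810 km

r_a = 4.941×10⁶ m.
Specific energy ε = v²/2 − μ/r = -7.266×10⁵ J/kg, so a = −μ/(2ε) = 3.375×10⁶ m.
The apsides satisfy r_p + r_a = 2a, so the perilune radius is 2a − r_a = 1.808×10⁶ m = 1808.5 km.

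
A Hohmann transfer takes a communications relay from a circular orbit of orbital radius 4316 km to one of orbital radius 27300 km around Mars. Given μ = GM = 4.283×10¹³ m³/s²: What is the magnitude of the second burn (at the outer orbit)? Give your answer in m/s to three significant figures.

Δv ≈ 598 m/s

r₁ = 4316 km = 4.316×10⁶ m.
r₂ = 27300 km = 2.730×10⁷ m.
Transfer ellipse a_t = (r₁ + r₂)/2 = 1.581×10⁷ m.
At r₁: circular v_c1 = √(μ/r₁) = 3150 m/s; transfer-periapsis v_p = √[μ(2/r₁ − 1/a_t)] = 4140 m/s.
At r₂: circular v_c2 = √(μ/r₂) = 1253 m/s; transfer-apoapsis v_a = √[μ(2/r₂ − 1/a_t)] = 654.5 m/s.
Δv₂ = v_c2 − v_a = 598.1 m/s.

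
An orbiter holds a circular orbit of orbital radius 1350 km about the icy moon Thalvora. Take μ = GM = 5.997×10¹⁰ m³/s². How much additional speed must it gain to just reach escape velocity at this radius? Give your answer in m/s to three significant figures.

r = 1350 km = 1.350×10⁶ m.
Circular speed v_c = √(μ/r) = 210.8 m/s.
Escape speed v_esc = √(2μ/r) = √2 × v_c = 298.1 m/s.
Δv = v_esc − v_c = 87.30 m/s.

Δv ≈ 87.3 m/s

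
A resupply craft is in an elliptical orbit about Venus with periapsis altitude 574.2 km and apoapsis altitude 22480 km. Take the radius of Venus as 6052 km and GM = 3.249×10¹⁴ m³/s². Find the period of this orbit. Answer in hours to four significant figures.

r_p = 6052 + 574.2 = 6626.2 km = 6.6262×10⁶ m.
r_a = 6052 + 22480 = 28532 km = 2.8532×10⁷ m.
Semi-major axis a = (r_p + r_a)/2 = (6626.2 + 28532)/2 = 17579 km = 1.758×10⁷ m.
By Kepler's third law T = 2π√(a³/μ) = 2π × 4.089×10³ = 2.569×10⁴ s.
= 7.137 hours.

T ≈ 7.137 hours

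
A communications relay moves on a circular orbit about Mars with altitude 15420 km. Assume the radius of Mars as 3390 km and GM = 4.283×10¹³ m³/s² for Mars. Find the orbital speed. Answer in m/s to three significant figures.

v ≈ 1510 m/s

r = 3390 + 15420 = 18810 km = 1.8810×10⁷ m.
For a circular orbit v = √(μ/r) = √(4.283×10¹³ / 1.881×10⁷) = √(2.277×10⁶) = 1509 m/s.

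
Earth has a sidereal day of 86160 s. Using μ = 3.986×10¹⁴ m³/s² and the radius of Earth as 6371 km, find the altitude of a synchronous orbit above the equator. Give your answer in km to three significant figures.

A synchronous orbit has period T, so by Kepler's third law a = (μT²/4π²)^(1/3).
μT²/4π² = 3.986×10¹⁴ × (8.616×10⁴)² / 39.48 = 7.495×10²² m³.
a = 4.216×10⁷ m = 42163 km.
Altitude h = a − R = 42163 − 6371 = 35792 km.

h_sync ≈ 35800 km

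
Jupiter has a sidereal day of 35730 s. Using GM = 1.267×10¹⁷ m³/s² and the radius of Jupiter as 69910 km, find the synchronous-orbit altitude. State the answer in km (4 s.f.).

A synchronous orbit has period T, so by Kepler's third law a = (μT²/4π²)^(1/3).
μT²/4π² = 1.267×10¹⁷ × (3.573×10⁴)² / 39.48 = 4.097×10²⁴ m³.
a = 1.600×10⁸ m = 1.6002×10⁵ km.
Altitude h = a − R = 1.6002×10⁵ − 69910 = 90105 km.

h_sync ≈ 90110 km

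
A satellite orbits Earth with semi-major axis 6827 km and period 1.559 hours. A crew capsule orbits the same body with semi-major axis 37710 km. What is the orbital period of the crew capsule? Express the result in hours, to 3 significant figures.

T₂ ≈ 20.2 hours

Kepler's third law: T² ∝ a³, so T₂ = T₁ (a₂/a₁)^(3/2).
a₂/a₁ = 5.524, (a₂/a₁)^(3/2) = 12.98.
T₂ = 1.559 × 12.98 = 20.24 hours.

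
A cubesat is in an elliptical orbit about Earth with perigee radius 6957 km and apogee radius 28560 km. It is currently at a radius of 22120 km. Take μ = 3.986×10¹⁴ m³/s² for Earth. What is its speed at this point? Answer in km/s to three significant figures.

v ≈ 3.69 km/s

Semi-major axis a = (r_p + r_a)/2 = 17758 km = 1.776×10⁷ m.
Vis-viva: v² = μ(2/r − 1/a) = 3.986×10¹⁴ × (9.042×10⁻⁸ − 5.631×10⁻⁸) = 1.359×10⁷ m²/s².
v = 3687 m/s = 3.687 km/s.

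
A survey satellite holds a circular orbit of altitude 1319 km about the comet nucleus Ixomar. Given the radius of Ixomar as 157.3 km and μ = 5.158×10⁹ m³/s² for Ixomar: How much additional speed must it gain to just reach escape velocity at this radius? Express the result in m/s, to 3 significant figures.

r = 157.3 + 1319 = 1476.3 km = 1.4763×10⁶ m.
Circular speed v_c = √(μ/r) = 59.11 m/s.
Escape speed v_esc = √(2μ/r) = √2 × v_c = 83.59 m/s.
Δv = v_esc − v_c = 24.48 m/s.

Δv ≈ 24.5 m/s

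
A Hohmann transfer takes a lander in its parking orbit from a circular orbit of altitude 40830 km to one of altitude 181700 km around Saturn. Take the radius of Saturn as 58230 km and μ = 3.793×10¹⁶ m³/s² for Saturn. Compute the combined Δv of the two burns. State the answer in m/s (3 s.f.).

r₁ = 58230 + 40830 = 99060 km = 9.9060×10⁷ m.
r₂ = 58230 + 181700 = 239930 km = 2.3993×10⁸ m.
Transfer ellipse a_t = (r₁ + r₂)/2 = 1.695×10⁸ m.
At r₁: circular v_c1 = √(μ/r₁) = 19570 m/s; transfer-perikrone v_p = √[μ(2/r₁ − 1/a_t)] = 23280 m/s.
Δv₁ = v_p − v_c1 = 3713 m/s.
At r₂: circular v_c2 = √(μ/r₂) = 12570 m/s; transfer-apokrone v_a = √[μ(2/r₂ − 1/a_t)] = 9612 m/s.
Δv₂ = v_c2 − v_a = 2961 m/s.
Total Δv = Δv₁ + Δv₂ = 6675 m/s.

Δv_total ≈ 6670 m/s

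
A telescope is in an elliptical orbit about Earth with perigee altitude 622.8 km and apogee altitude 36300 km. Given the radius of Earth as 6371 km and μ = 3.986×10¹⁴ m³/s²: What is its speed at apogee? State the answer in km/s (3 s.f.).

v ≈ 1.62 km/s

r_p = 6371 + 622.8 = 6993.8 km = 6.9938×10⁶ m.
r_a = 6371 + 36300 = 42671 km = 4.2671×10⁷ m.
Semi-major axis a = (r_p + r_a)/2 = 24832 km = 2.483×10⁷ m.
Vis-viva: v² = μ(2/r − 1/a) = 3.986×10¹⁴ × (4.687×10⁻⁸ − 4.027×10⁻⁸) = 2.631×10⁶ m²/s².
v = 1622 m/s = 1.622 km/s.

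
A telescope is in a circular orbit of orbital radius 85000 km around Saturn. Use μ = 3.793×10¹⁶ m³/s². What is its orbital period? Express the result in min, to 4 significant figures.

r = 85000 km = 8.500×10⁷ m.
Kepler's third law: T = 2π√(r³/μ) = 2π√((8.500×10⁷)³ / 3.793×10¹⁶).
r³/μ = 1.619×10⁷ s², so T = 2π × 4.024×10³ = 2.528×10⁴ s.
Converting: 2.528×10⁴ s ÷ 60.00 = 421.4 min.

T ≈ 421.4 min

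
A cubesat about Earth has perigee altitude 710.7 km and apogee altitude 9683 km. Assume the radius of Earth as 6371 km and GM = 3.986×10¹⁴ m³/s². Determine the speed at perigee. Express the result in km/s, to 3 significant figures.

v ≈ 8.84 km/s

r_p = 6371 + 710.7 = 7081.7 km = 7.0817×10⁶ m.
r_a = 6371 + 9683 = 16054 km = 1.6054×10⁷ m.
Semi-major axis a = (r_p + r_a)/2 = 11568 km = 1.157×10⁷ m.
Vis-viva: v² = μ(2/r − 1/a) = 3.986×10¹⁴ × (2.824×10⁻⁷ − 8.645×10⁻⁸) = 7.811×10⁷ m²/s².
v = 8838 m/s = 8.838 km/s.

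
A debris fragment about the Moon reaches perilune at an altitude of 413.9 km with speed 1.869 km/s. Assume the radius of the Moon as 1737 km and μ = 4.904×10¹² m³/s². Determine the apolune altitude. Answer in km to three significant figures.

apolune altitude ≈ 5310 km

r_p = 1737 + 413.9 = 2150.9 km = 2.151×10⁶ m.
Specific energy ε = v²/2 − μ/r = -5.334×10⁵ J/kg, so a = −μ/(2ε) = 4.597×10⁶ m.
The apsides satisfy r_p + r_a = 2a, so the apolune radius is 2a − r_p = 7.043×10⁶ m = 7043.0 km.
Apolune altitude = 7043.0 − 1737 = 5306.0 km.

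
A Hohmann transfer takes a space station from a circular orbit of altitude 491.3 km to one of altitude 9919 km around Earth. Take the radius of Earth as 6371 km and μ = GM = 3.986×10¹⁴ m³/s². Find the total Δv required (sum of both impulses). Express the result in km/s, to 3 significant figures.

Δv_total ≈ 2.56 km/s

r₁ = 6371 + 491.3 = 6862.3 km = 6.8623×10⁶ m.
r₂ = 6371 + 9919 = 16290 km = 1.6290×10⁷ m.
Transfer ellipse a_t = (r₁ + r₂)/2 = 1.158×10⁷ m.
At r₁: circular v_c1 = √(μ/r₁) = 7621 m/s; transfer-perigee v_p = √[μ(2/r₁ − 1/a_t)] = 9041 m/s.
Δv₁ = v_p − v_c1 = 1420 m/s.
At r₂: circular v_c2 = √(μ/r₂) = 4947 m/s; transfer-apogee v_a = √[μ(2/r₂ − 1/a_t)] = 3809 m/s.
Δv₂ = v_c2 − v_a = 1138 m/s.
Total Δv = Δv₁ + Δv₂ = 2558 m/s = 2.558 km/s.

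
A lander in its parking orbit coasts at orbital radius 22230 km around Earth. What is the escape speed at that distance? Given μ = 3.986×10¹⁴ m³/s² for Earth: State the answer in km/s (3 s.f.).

r = 22230 km = 2.223×10⁷ m.
Escape speed v_esc = √(2μ/r) = √(2 × 3.986×10¹⁴ / 2.223×10⁷) = √(3.586×10⁷) = 5988 m/s.
= 5.988 km/s.

v_esc ≈ 5.99 km/s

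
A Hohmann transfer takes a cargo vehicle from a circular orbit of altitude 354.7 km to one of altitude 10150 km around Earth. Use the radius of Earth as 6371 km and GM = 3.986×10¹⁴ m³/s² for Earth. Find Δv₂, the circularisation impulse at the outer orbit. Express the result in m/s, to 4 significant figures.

Δv ≈ 1176 m/s

r₁ = 6371 + 354.7 = 6725.7 km = 6.7257×10⁶ m.
r₂ = 6371 + 10150 = 16521 km = 1.6521×10⁷ m.
Transfer ellipse a_t = (r₁ + r₂)/2 = 1.162×10⁷ m.
At r₁: circular v_c1 = √(μ/r₁) = 7698 m/s; transfer-perigee v_p = √[μ(2/r₁ − 1/a_t)] = 9178 m/s.
At r₂: circular v_c2 = √(μ/r₂) = 4912 m/s; transfer-apogee v_a = √[μ(2/r₂ − 1/a_t)] = 3736 m/s.
Δv₂ = v_c2 − v_a = 1176 m/s.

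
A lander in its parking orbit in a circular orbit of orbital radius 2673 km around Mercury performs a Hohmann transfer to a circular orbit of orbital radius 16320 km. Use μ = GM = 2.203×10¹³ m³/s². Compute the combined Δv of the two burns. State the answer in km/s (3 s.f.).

r₁ = 2673 km = 2.673×10⁶ m.
r₂ = 16320 km = 1.632×10⁷ m.
Transfer ellipse a_t = (r₁ + r₂)/2 = 9.496×10⁶ m.
At r₁: circular v_c1 = √(μ/r₁) = 2871 m/s; transfer-periherm v_p = √[μ(2/r₁ − 1/a_t)] = 3763 m/s.
Δv₁ = v_p − v_c1 = 892.6 m/s.
At r₂: circular v_c2 = √(μ/r₂) = 1162 m/s; transfer-apoherm v_a = √[μ(2/r₂ − 1/a_t)] = 616.4 m/s.
Δv₂ = v_c2 − v_a = 545.4 m/s.
Total Δv = Δv₁ + Δv₂ = 1438 m/s = 1.438 km/s.

Δv_total ≈ 1.44 km/s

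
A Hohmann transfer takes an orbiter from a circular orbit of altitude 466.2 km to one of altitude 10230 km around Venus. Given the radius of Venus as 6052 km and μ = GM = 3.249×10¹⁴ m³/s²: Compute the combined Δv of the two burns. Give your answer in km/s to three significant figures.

Δv_total ≈ 2.47 km/s

r₁ = 6052 + 466.2 = 6518.2 km = 6.5182×10⁶ m.
r₂ = 6052 + 10230 = 16282 km = 1.6282×10⁷ m.
Transfer ellipse a_t = (r₁ + r₂)/2 = 1.140×10⁷ m.
At r₁: circular v_c1 = √(μ/r₁) = 7060 m/s; transfer-periapsis v_p = √[μ(2/r₁ − 1/a_t)] = 8437 m/s.
Δv₁ = v_p − v_c1 = 1377 m/s.
At r₂: circular v_c2 = √(μ/r₂) = 4467 m/s; transfer-apoapsis v_a = √[μ(2/r₂ − 1/a_t)] = 3378 m/s.
Δv₂ = v_c2 − v_a = 1089 m/s.
Total Δv = Δv₁ + Δv₂ = 2467 m/s = 2.467 km/s.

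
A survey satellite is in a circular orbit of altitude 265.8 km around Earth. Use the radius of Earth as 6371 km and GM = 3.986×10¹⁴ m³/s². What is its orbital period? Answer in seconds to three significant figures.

r = 6371 + 265.8 = 6636.8 km = 6.6368×10⁶ m.
Kepler's third law: T = 2π√(r³/μ) = 2π√((6.637×10⁶)³ / 3.986×10¹⁴).
r³/μ = 7.334×10⁵ s², so T = 2π × 8.564×10² = 5.381×10³ s.

T ≈ 5380 seconds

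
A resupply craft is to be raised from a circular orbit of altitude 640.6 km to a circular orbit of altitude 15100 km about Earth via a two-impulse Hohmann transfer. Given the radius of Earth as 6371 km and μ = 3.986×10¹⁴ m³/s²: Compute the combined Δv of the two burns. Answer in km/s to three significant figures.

Δv_total ≈ 3.00 km/s

r₁ = 6371 + 640.6 = 7011.6 km = 7.0116×10⁶ m.
r₂ = 6371 + 15100 = 21471 km = 2.1471×10⁷ m.
Transfer ellipse a_t = (r₁ + r₂)/2 = 1.424×10⁷ m.
At r₁: circular v_c1 = √(μ/r₁) = 7540 m/s; transfer-perigee v_p = √[μ(2/r₁ − 1/a_t)] = 9258 m/s.
Δv₁ = v_p − v_c1 = 1718 m/s.
At r₂: circular v_c2 = √(μ/r₂) = 4309 m/s; transfer-apogee v_a = √[μ(2/r₂ − 1/a_t)] = 3023 m/s.
Δv₂ = v_c2 − v_a = 1285 m/s.
Total Δv = Δv₁ + Δv₂ = 3003 m/s = 3.003 km/s.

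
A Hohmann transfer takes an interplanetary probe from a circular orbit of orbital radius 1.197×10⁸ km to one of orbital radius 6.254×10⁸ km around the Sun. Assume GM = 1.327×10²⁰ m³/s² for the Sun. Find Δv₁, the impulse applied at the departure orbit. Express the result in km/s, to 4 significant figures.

r₁ = 1.197×10⁸ km = 1.197×10¹¹ m.
r₂ = 6.254×10⁸ km = 6.254×10¹¹ m.
Transfer ellipse a_t = (r₁ + r₂)/2 = 3.726×10¹¹ m.
At r₁: circular v_c1 = √(μ/r₁) = 33300 m/s; transfer-perihelion v_p = √[μ(2/r₁ − 1/a_t)] = 43140 m/s.
Δv₁ = v_p − v_c1 = 9844 m/s.
= 9.844 km/s.

Δv ≈ 9.844 km/s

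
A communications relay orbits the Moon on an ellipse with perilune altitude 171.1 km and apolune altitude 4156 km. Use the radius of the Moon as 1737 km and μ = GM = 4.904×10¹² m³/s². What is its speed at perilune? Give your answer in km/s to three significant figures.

r_p = 1737 + 171.1 = 1908.1 km = 1.9081×10⁶ m.
r_a = 1737 + 4156 = 5893.0 km = 5.8930×10⁶ m.
Semi-major axis a = (r_p + r_a)/2 = 3900.6 km = 3.901×10⁶ m.
Vis-viva: v² = μ(2/r − 1/a) = 4.904×10¹² × (1.048×10⁻⁶ − 2.564×10⁻⁷) = 3.883×10⁶ m²/s².
v = 1971 m/s = 1.971 km/s.

v ≈ 1.97 km/s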